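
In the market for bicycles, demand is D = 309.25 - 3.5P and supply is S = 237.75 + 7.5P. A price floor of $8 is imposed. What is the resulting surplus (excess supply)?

Equilibrium price would be P* = 6.5, so the floor at 8 binds.
At P = 8: D = 281.25, S = 297.75.
Surplus = 297.75 − 281.25 = 16.5.

Surplus = 16.5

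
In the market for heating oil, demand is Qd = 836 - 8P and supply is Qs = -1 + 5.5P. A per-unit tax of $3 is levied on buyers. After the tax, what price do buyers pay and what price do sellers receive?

Buyers pay 569/9, sellers receive 542/9

Pre-tax equilibrium: P* = 62, Q* = 340.
Tax on buyers shifts demand to Qd = 836 − 8(P + 3) = 812 - 8P.
812 - 8P = -1 + 5.5P gives seller price Ps = 542/9; buyers pay Pb = 542/9 + 3 = 569/9.
New quantity: Q = 836 − 8(569/9) = 2972/9.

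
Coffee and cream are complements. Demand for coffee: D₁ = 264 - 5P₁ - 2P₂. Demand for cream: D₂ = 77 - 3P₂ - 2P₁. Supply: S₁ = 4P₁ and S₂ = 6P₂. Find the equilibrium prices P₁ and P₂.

P₁ = 202/7, P₂ = 15/7

Market 1: 264 - 5P₁ - 2P₂ = 4P₁ → 9P₁ + 2P₂ = 264.
Market 2: 9P₂ + 2P₁ = 77.
Eliminating P₂: 9×(1) − 2×(2) gives 77P₁ = 2222, so P₁ = 202/7.
Back-substitute into (2): P₂ = (77 − 2×202/7) / 9 = 15/7.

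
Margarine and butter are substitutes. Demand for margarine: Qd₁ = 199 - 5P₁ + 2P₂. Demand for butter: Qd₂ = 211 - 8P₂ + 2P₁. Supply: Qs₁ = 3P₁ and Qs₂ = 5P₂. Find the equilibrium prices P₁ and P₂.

Market 1: 199 - 5P₁ + 2P₂ = 3P₁ → 8P₁ - 2P₂ = 199.
Market 2: 13P₂ - 2P₁ = 211.
Eliminating P₂: 13×(1) + 2×(2) gives 100P₁ = 3009, so P₁ = 30.09.
Back-substitute into (2): P₂ = (211 + 2×30.09) / 13 = 20.86.

P₁ = 30.09, P₂ = 20.86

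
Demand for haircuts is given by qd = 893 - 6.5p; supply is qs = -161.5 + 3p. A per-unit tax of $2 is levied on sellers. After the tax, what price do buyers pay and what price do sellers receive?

Buyers pay 2121/19, sellers receive 2083/19

Pre-tax equilibrium: p* = 111, q* = 171.5.
Tax on sellers shifts supply to qs = -161.5 + 3(p − 2) = -167.5 + 3p.
893 - 6.5p = -167.5 + 3p gives buyer price pb = 2121/19; sellers receive ps = 2121/19 − 2 = 2083/19.
New quantity: q = 893 − 6.5(2121/19) = 6361/38.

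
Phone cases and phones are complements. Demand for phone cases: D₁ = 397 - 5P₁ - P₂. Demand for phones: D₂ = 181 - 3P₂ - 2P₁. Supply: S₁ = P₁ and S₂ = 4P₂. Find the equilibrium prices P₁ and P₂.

Market 1: 397 - 5P₁ - P₂ = P₁ → 6P₁ + P₂ = 397.
Market 2: 7P₂ + 2P₁ = 181.
Eliminating P₂: 7×(1) − 1×(2) gives 40P₁ = 2598, so P₁ = 64.95.
Back-substitute into (2): P₂ = (181 − 2×64.95) / 7 = 7.3.

P₁ = 64.95, P₂ = 7.3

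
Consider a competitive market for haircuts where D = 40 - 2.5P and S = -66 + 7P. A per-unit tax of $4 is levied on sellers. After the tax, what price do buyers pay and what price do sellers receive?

Buyers pay 268/19, sellers receive 192/19

Pre-tax equilibrium: P* = 212/19, Q* = 230/19.
Tax on sellers shifts supply to S = -66 + 7(P − 4) = -94 + 7P.
40 - 2.5P = -94 + 7P gives buyer price Pb = 268/19; sellers receive Ps = 268/19 − 4 = 192/19.
New quantity: Q = 40 − 2.5(268/19) = 90/19.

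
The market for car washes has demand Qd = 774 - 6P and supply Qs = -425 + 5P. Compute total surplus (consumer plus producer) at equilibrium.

Equilibrium: 774 - 6P = -425 + 5P gives P* = 109, Q* = 120.
Demand choke price: P = 129; supply starts at P = 85.
CS = ½(129 − 109)(120) = 1200; PS = ½(109 − 85)(120) = 1440.

Total surplus = 2640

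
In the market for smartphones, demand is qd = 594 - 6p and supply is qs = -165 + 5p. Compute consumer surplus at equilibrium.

Equilibrium: 594 - 6p = -165 + 5p gives p* = 69, q* = 180.
Demand choke price (qd = 0): p = 99.
CS = ½(99 − 69)(180) = 2700.

Consumer surplus = 2700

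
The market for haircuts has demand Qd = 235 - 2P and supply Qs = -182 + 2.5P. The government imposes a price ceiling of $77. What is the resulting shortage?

Equilibrium price would be P* = 278/3, so the ceiling at 77 binds.
At P = 77: Qd = 235 − 2(77) = 81, Qs = -182 + 2.5(77) = 10.5.
Shortage = 81 − 10.5 = 70.5.

Shortage = 70.5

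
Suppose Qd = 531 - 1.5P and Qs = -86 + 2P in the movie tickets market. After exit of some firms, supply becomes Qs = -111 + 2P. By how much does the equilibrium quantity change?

ΔQ = -75/7

Original equilibrium: P* = 1234/7, Q* = 1866/7.
New equilibrium: 531 - 1.5P = -111 + 2P, so 642 = 3.5P and P' = 1284/7; Q' = 531 − 1.5(1284/7) = 1791/7.
Change in quantity: 1791/7 − 1866/7 = -75/7.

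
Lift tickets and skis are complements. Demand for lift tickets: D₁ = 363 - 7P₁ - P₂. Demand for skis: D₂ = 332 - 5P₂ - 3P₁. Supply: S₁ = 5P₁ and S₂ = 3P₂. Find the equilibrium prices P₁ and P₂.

P₁ = 2572/93, P₂ = 965/31

Market 1: 363 - 7P₁ - P₂ = 5P₁ → 12P₁ + P₂ = 363.
Market 2: 8P₂ + 3P₁ = 332.
Eliminating P₂: 8×(1) − 1×(2) gives 93P₁ = 2572, so P₁ = 2572/93.
Back-substitute into (2): P₂ = (332 − 3×2572/93) / 8 = 965/31.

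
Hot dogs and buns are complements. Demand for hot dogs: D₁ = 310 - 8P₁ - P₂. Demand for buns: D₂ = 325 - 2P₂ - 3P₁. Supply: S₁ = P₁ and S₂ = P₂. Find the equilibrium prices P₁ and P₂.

P₁ = 605/24, P₂ = 83.125

Market 1: 310 - 8P₁ - P₂ = P₁ → 9P₁ + P₂ = 310.
Market 2: 3P₂ + 3P₁ = 325.
Eliminating P₂: 3×(1) − 1×(2) gives 24P₁ = 605, so P₁ = 605/24.
Back-substitute into (2): P₂ = (325 − 3×605/24) / 3 = 83.125.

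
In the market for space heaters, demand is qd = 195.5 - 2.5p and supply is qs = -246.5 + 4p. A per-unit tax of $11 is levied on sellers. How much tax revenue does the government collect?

Tax revenue = 2453/26

Pre-tax equilibrium: p* = 68, q* = 25.5.
Tax on sellers shifts supply to qs = -246.5 + 4(p − 11) = -290.5 + 4p.
195.5 - 2.5p = -290.5 + 4p gives buyer price pb = 972/13; sellers receive ps = 972/13 − 11 = 829/13.
New quantity: q = 195.5 − 2.5(972/13) = 223/26.
Revenue = 11 × 223/26 = 2453/26.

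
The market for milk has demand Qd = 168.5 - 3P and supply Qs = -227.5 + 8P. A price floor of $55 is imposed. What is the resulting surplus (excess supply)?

Surplus = 209

Equilibrium price would be P* = 36, so the floor at 55 binds.
At P = 55: Qd = 3.5, Qs = 212.5.
Surplus = 212.5 − 3.5 = 209.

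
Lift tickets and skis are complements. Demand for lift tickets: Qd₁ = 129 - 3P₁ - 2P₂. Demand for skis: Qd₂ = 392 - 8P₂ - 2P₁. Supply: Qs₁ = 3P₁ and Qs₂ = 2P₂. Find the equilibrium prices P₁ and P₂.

P₁ = 253/28, P₂ = 1047/28

Market 1: 129 - 3P₁ - 2P₂ = 3P₁ → 6P₁ + 2P₂ = 129.
Market 2: 10P₂ + 2P₁ = 392.
Eliminating P₂: 10×(1) − 2×(2) gives 56P₁ = 506, so P₁ = 253/28.
Back-substitute into (2): P₂ = (392 − 2×253/28) / 10 = 1047/28.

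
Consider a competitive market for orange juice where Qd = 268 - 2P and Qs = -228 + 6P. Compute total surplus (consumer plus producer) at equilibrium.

Total surplus = 6912

Equilibrium: 268 - 2P = -228 + 6P gives P* = 62, Q* = 144.
Demand choke price: P = 134; supply starts at P = 38.
CS = ½(134 − 62)(144) = 5184; PS = ½(62 − 38)(144) = 1728.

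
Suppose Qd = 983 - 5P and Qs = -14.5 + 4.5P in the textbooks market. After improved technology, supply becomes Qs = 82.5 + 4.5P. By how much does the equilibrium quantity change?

Original equilibrium: P* = 105, Q* = 458.
New equilibrium: 983 - 5P = 82.5 + 4.5P, so 900.5 = 9.5P and P' = 1801/19; Q' = 983 − 5(1801/19) = 9672/19.
Change in quantity: 9672/19 − 458 = 970/19.

ΔQ = 970/19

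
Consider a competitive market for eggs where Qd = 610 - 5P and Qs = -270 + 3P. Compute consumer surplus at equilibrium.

Equilibrium: 610 - 5P = -270 + 3P gives P* = 110, Q* = 60.
Demand choke price (Qd = 0): P = 122.
CS = ½(122 − 110)(60) = 360.

Consumer surplus = 360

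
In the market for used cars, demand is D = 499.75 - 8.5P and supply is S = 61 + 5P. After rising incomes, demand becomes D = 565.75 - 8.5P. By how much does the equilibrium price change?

Original equilibrium: P* = 32.5, Q* = 223.5.
New equilibrium: 565.75 - 8.5P = 61 + 5P, so 504.75 = 13.5P and P' = 673/18; Q' = 565.75 − 8.5(673/18) = 4463/18.
Change in price: 673/18 − 32.5 = 44/9.

ΔP = 44/9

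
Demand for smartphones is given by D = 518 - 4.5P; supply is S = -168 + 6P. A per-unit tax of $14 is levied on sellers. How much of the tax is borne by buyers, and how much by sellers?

Pre-tax equilibrium: P* = 196/3, Q* = 224.
Tax on sellers shifts supply to S = -168 + 6(P − 14) = -252 + 6P.
518 - 4.5P = -252 + 6P gives buyer price Pb = 220/3; sellers receive Ps = 220/3 − 14 = 178/3.
New quantity: Q = 518 − 4.5(220/3) = 188.
Buyer burden = 220/3 − 196/3 = 8; seller burden = 196/3 − 178/3 = 6.

Buyers bear $8, sellers bear $6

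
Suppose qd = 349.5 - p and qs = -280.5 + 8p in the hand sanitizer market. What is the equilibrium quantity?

Set qd = qs: 349.5 - p = -280.5 + 8p.
630 = 9p, so p* = 70.
q* = 349.5 − 1(70) = 279.5.

q* = 279.5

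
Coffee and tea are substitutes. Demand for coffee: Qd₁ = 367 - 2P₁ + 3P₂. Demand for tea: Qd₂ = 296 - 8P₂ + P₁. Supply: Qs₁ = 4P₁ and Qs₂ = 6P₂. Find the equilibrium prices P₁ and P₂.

Market 1: 367 - 2P₁ + 3P₂ = 4P₁ → 6P₁ - 3P₂ = 367.
Market 2: 14P₂ - P₁ = 296.
Eliminating P₂: 14×(1) + 3×(2) gives 81P₁ = 6026, so P₁ = 6026/81.
Back-substitute into (2): P₂ = (296 + 1×6026/81) / 14 = 2143/81.

P₁ = 6026/81, P₂ = 2143/81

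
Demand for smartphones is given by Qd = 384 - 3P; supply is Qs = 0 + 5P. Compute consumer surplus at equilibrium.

Consumer surplus = 9600

Equilibrium: 384 - 3P = 0 + 5P gives P* = 48, Q* = 240.
Demand choke price (Qd = 0): P = 128.
CS = ½(128 − 48)(240) = 9600.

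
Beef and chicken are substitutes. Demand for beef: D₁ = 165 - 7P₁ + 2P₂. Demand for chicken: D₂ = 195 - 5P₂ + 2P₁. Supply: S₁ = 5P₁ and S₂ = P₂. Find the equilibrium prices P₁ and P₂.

P₁ = 345/17, P₂ = 1335/34

Market 1: 165 - 7P₁ + 2P₂ = 5P₁ → 12P₁ - 2P₂ = 165.
Market 2: 6P₂ - 2P₁ = 195.
Eliminating P₂: 6×(1) + 2×(2) gives 68P₁ = 1380, so P₁ = 345/17.
Back-substitute into (2): P₂ = (195 + 2×345/17) / 6 = 1335/34.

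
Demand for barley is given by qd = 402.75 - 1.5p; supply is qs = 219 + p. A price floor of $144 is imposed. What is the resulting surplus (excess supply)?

Surplus = 176.25

Equilibrium price would be p* = 73.5, so the floor at 144 binds.
At p = 144: qd = 186.75, qs = 363.
Surplus = 363 − 186.75 = 176.25.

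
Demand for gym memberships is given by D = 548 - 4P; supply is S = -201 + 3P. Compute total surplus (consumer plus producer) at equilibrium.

Total surplus = 4200

Equilibrium: 548 - 4P = -201 + 3P gives P* = 107, Q* = 120.
Demand choke price: P = 137; supply starts at P = 67.
CS = ½(137 − 107)(120) = 1800; PS = ½(107 − 67)(120) = 2400.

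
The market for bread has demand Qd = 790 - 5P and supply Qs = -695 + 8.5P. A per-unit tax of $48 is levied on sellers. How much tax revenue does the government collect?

Tax revenue = 12800/3

Pre-tax equilibrium: P* = 110, Q* = 240.
Tax on sellers shifts supply to Qs = -695 + 8.5(P − 48) = -1103 + 8.5P.
790 - 5P = -1103 + 8.5P gives buyer price Pb = 1262/9; sellers receive Ps = 1262/9 − 48 = 830/9.
New quantity: Q = 790 − 5(1262/9) = 800/9.
Revenue = 48 × 800/9 = 12800/3.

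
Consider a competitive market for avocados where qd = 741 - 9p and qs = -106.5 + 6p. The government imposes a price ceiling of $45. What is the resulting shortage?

Equilibrium price would be p* = 56.5, so the ceiling at 45 binds.
At p = 45: qd = 741 − 9(45) = 336, qs = -106.5 + 6(45) = 163.5.
Shortage = 336 − 163.5 = 172.5.

Shortage = 172.5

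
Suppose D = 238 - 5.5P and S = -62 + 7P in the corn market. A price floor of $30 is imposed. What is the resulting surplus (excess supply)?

Surplus = 75

Equilibrium price would be P* = 24, so the floor at 30 binds.
At P = 30: D = 73, S = 148.
Surplus = 148 − 73 = 75.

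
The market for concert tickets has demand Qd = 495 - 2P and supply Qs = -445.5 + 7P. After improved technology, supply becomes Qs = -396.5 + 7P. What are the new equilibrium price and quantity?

P' = 1783/18, Q' = 2672/9

Original equilibrium: P* = 104.5, Q* = 286.
New equilibrium: 495 - 2P = -396.5 + 7P, so 891.5 = 9P and P' = 1783/18; Q' = 495 − 2(1783/18) = 2672/9.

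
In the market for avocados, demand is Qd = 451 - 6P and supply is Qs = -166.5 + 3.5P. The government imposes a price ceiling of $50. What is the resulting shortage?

Equilibrium price would be P* = 65, so the ceiling at 50 binds.
At P = 50: Qd = 451 − 6(50) = 151, Qs = -166.5 + 3.5(50) = 8.5.
Shortage = 151 − 8.5 = 142.5.

Shortage = 142.5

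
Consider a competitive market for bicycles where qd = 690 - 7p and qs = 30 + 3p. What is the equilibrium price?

p* = 66

Set qd = qs: 690 - 7p = 30 + 3p.
660 = 10p, so p* = 66.
q* = 690 − 7(66) = 228.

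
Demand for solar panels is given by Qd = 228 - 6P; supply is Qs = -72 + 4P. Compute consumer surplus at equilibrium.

Consumer surplus = 192

Equilibrium: 228 - 6P = -72 + 4P gives P* = 30, Q* = 48.
Demand choke price (Qd = 0): P = 38.
CS = ½(38 − 30)(48) = 192.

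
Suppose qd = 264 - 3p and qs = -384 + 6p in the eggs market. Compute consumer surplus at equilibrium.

Consumer surplus = 384

Equilibrium: 264 - 3p = -384 + 6p gives p* = 72, q* = 48.
Demand choke price (qd = 0): p = 88.
CS = ½(88 − 72)(48) = 384.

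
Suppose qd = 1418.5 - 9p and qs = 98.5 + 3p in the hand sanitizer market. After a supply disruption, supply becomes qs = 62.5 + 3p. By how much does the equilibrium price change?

Original equilibrium: p* = 110, q* = 428.5.
New equilibrium: 1418.5 - 9p = 62.5 + 3p, so 1356 = 12p and p' = 113; q' = 1418.5 − 9(113) = 401.5.
Change in price: 113 − 110 = 3.

Δp = 3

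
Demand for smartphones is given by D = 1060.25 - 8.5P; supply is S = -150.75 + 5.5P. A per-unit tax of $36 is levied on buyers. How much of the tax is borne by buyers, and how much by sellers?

Pre-tax equilibrium: P* = 86.5, Q* = 325.
Tax on buyers shifts demand to D = 1060.25 − 8.5(P + 36) = 754.25 - 8.5P.
754.25 - 8.5P = -150.75 + 5.5P gives seller price Ps = 905/14; buyers pay Pb = 905/14 + 36 = 1409/14.
New quantity: Q = 1060.25 − 8.5(1409/14) = 2867/14.
Buyer burden = 1409/14 − 86.5 = 99/7; seller burden = 86.5 − 905/14 = 153/7.

Buyers bear 99/7, sellers bear 153/7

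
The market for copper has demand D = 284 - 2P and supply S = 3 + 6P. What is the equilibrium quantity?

Q* = 213.75

Set D = S: 284 - 2P = 3 + 6P.
281 = 8P, so P* = 35.125.
Q* = 284 − 2(35.125) = 213.75.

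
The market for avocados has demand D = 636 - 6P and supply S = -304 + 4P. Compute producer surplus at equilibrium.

Equilibrium: 636 - 6P = -304 + 4P gives P* = 94, Q* = 72.
Supply starts at P = 76 (where S = 0).
PS = ½(94 − 76)(72) = 648.

Producer surplus = 648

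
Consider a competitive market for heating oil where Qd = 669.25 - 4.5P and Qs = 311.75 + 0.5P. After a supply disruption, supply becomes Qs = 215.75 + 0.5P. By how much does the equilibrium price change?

ΔP = 19.2

Original equilibrium: P* = 71.5, Q* = 347.5.
New equilibrium: 669.25 - 4.5P = 215.75 + 0.5P, so 453.5 = 5P and P' = 90.7; Q' = 669.25 − 4.5(90.7) = 261.1.
Change in price: 90.7 − 71.5 = 19.2.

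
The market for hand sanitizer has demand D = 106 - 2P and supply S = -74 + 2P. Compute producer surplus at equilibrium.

Equilibrium: 106 - 2P = -74 + 2P gives P* = 45, Q* = 16.
Supply starts at P = 37 (where S = 0).
PS = ½(45 − 37)(16) = 64.

Producer surplus = 64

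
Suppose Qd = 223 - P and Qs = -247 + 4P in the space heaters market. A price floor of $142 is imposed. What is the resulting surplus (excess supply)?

Equilibrium price would be P* = 94, so the floor at 142 binds.
At P = 142: Qd = 81, Qs = 321.
Surplus = 321 − 81 = 240.

Surplus = 240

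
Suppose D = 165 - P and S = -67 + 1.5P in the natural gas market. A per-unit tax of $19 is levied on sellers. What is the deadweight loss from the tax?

Pre-tax equilibrium: P* = 92.8, Q* = 72.2.
Tax on sellers shifts supply to S = -67 + 1.5(P − 19) = -95.5 + 1.5P.
165 - P = -95.5 + 1.5P gives buyer price Pb = 104.2; sellers receive Ps = 104.2 − 19 = 85.2.
New quantity: Q = 165 − 1(104.2) = 60.8.
DWL = ½ × 19 × (72.2 − 60.8) = 108.3.

Deadweight loss = 108.3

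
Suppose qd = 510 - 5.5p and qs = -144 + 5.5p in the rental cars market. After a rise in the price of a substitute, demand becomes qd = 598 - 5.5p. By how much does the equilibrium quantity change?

Δq = 44

Original equilibrium: p* = 654/11, q* = 183.
New equilibrium: 598 - 5.5p = -144 + 5.5p, so 742 = 11p and p' = 742/11; q' = 598 − 5.5(742/11) = 227.
Change in quantity: 227 − 183 = 44.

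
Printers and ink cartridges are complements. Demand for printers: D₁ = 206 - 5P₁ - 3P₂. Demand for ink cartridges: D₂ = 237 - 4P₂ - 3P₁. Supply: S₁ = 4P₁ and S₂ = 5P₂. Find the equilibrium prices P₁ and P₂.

P₁ = 15.875, P₂ = 505/24

Market 1: 206 - 5P₁ - 3P₂ = 4P₁ → 9P₁ + 3P₂ = 206.
Market 2: 9P₂ + 3P₁ = 237.
Eliminating P₂: 9×(1) − 3×(2) gives 72P₁ = 1143, so P₁ = 15.875.
Back-substitute into (2): P₂ = (237 − 3×15.875) / 9 = 505/24.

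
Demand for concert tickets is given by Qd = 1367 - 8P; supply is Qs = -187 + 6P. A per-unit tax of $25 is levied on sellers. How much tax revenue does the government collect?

Pre-tax equilibrium: P* = 111, Q* = 479.
Tax on sellers shifts supply to Qs = -187 + 6(P − 25) = -337 + 6P.
1367 - 8P = -337 + 6P gives buyer price Pb = 852/7; sellers receive Ps = 852/7 − 25 = 677/7.
New quantity: Q = 1367 − 8(852/7) = 2753/7.
Revenue = 25 × 2753/7 = 68825/7.

Tax revenue = 68825/7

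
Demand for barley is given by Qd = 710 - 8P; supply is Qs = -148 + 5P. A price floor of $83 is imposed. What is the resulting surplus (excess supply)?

Surplus = 221

Equilibrium price would be P* = 66, so the floor at 83 binds.
At P = 83: Qd = 46, Qs = 267.
Surplus = 267 − 46 = 221.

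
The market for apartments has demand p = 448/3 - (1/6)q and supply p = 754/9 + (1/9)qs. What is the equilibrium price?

p* = 110

Set the two price expressions equal: 448/3 - (1/6)q = 754/9 + (1/9)q.
590/9 = (5/18)q, so q* = 236.
p* = 448/3 − (1/6)(236) = 110.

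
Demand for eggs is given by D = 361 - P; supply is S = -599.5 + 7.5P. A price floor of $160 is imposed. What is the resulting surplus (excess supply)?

Equilibrium price would be P* = 113, so the floor at 160 binds.
At P = 160: D = 201, S = 600.5.
Surplus = 600.5 − 201 = 399.5.

Surplus = 399.5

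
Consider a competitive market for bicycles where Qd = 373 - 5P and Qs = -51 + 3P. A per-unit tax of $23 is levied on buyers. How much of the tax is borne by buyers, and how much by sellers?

Pre-tax equilibrium: P* = 53, Q* = 108.
Tax on buyers shifts demand to Qd = 373 − 5(P + 23) = 258 - 5P.
258 - 5P = -51 + 3P gives seller price Ps = 38.625; buyers pay Pb = 38.625 + 23 = 61.625.
New quantity: Q = 373 − 5(61.625) = 64.875.
Buyer burden = 61.625 − 53 = 8.625; seller burden = 53 − 38.625 = 14.375.

Buyers bear $8.625, sellers bear $14.375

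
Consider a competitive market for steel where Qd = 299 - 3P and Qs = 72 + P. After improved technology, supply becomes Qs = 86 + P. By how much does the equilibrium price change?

Original equilibrium: P* = 56.75, Q* = 128.75.
New equilibrium: 299 - 3P = 86 + P, so 213 = 4P and P' = 53.25; Q' = 299 − 3(53.25) = 139.25.
Change in price: 53.25 − 56.75 = -3.5.

ΔP = -3.5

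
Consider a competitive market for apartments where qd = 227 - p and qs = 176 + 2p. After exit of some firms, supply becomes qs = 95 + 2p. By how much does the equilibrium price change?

Original equilibrium: p* = 17, q* = 210.
New equilibrium: 227 - p = 95 + 2p, so 132 = 3p and p' = 44; q' = 227 − 1(44) = 183.
Change in price: 44 − 17 = 27.

Δp = 27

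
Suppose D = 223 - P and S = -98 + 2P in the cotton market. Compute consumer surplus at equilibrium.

Equilibrium: 223 - P = -98 + 2P gives P* = 107, Q* = 116.
Demand choke price (D = 0): P = 223.
CS = ½(223 − 107)(116) = 6728.

Consumer surplus = 6728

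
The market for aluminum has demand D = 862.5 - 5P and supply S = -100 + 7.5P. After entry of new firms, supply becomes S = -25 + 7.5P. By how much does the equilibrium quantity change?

ΔQ = 30

Original equilibrium: P* = 77, Q* = 477.5.
New equilibrium: 862.5 - 5P = -25 + 7.5P, so 887.5 = 12.5P and P' = 71; Q' = 862.5 − 5(71) = 507.5.
Change in quantity: 507.5 − 477.5 = 30.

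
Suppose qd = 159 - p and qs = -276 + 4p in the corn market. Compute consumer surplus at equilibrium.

Consumer surplus = 2592

Equilibrium: 159 - p = -276 + 4p gives p* = 87, q* = 72.
Demand choke price (qd = 0): p = 159.
CS = ½(159 − 87)(72) = 2592.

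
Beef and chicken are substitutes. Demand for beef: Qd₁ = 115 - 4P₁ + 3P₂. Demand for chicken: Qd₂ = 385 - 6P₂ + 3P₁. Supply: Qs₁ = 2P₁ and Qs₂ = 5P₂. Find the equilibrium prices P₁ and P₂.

Market 1: 115 - 4P₁ + 3P₂ = 2P₁ → 6P₁ - 3P₂ = 115.
Market 2: 11P₂ - 3P₁ = 385.
Eliminating P₂: 11×(1) + 3×(2) gives 57P₁ = 2420, so P₁ = 2420/57.
Back-substitute into (2): P₂ = (385 + 3×2420/57) / 11 = 885/19.

P₁ = 2420/57, P₂ = 885/19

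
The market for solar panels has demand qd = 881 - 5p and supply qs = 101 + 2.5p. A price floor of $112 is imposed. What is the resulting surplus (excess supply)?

Equilibrium price would be p* = 104, so the floor at 112 binds.
At p = 112: qd = 321, qs = 381.
Surplus = 381 − 321 = 60.

Surplus = 60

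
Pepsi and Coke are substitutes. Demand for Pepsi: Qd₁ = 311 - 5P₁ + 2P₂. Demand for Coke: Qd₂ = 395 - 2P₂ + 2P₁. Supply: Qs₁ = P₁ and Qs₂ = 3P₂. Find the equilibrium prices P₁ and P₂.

P₁ = 2345/26, P₂ = 1496/13

Market 1: 311 - 5P₁ + 2P₂ = P₁ → 6P₁ - 2P₂ = 311.
Market 2: 5P₂ - 2P₁ = 395.
Eliminating P₂: 5×(1) + 2×(2) gives 26P₁ = 2345, so P₁ = 2345/26.
Back-substitute into (2): P₂ = (395 + 2×2345/26) / 5 = 1496/13.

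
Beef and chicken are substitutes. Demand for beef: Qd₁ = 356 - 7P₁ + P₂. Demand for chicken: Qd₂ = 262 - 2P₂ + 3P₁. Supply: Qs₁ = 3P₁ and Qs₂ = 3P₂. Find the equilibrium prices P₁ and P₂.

P₁ = 2042/47, P₂ = 3688/47

Market 1: 356 - 7P₁ + P₂ = 3P₁ → 10P₁ - P₂ = 356.
Market 2: 5P₂ - 3P₁ = 262.
Eliminating P₂: 5×(1) + 1×(2) gives 47P₁ = 2042, so P₁ = 2042/47.
Back-substitute into (2): P₂ = (262 + 3×2042/47) / 5 = 3688/47.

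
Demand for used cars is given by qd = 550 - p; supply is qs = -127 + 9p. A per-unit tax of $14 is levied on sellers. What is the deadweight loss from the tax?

Pre-tax equilibrium: p* = 67.7, q* = 482.3.
Tax on sellers shifts supply to qs = -127 + 9(p − 14) = -253 + 9p.
550 - p = -253 + 9p gives buyer price pb = 80.3; sellers receive ps = 80.3 − 14 = 66.3.
New quantity: q = 550 − 1(80.3) = 469.7.
DWL = ½ × 14 × (482.3 − 469.7) = 88.2.

Deadweight loss = 88.2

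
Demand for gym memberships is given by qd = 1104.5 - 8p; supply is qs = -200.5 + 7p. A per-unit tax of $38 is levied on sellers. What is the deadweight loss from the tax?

Deadweight loss = 40432/15

Pre-tax equilibrium: p* = 87, q* = 408.5.
Tax on sellers shifts supply to qs = -200.5 + 7(p − 38) = -466.5 + 7p.
1104.5 - 8p = -466.5 + 7p gives buyer price pb = 1571/15; sellers receive ps = 1571/15 − 38 = 1001/15.
New quantity: q = 1104.5 − 8(1571/15) = 7999/30.
DWL = ½ × 38 × (408.5 − 7999/30) = 40432/15.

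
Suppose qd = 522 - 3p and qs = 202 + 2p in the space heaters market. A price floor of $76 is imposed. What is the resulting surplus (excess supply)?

Equilibrium price would be p* = 64, so the floor at 76 binds.
At p = 76: qd = 294, qs = 354.
Surplus = 354 − 294 = 60.

Surplus = 60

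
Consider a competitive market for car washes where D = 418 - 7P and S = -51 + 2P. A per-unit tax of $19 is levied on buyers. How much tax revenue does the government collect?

Tax revenue = 1349/3

Pre-tax equilibrium: P* = 469/9, Q* = 479/9.
Tax on buyers shifts demand to D = 418 − 7(P + 19) = 285 - 7P.
285 - 7P = -51 + 2P gives seller price Ps = 112/3; buyers pay Pb = 112/3 + 19 = 169/3.
New quantity: Q = 418 − 7(169/3) = 71/3.
Revenue = 19 × 71/3 = 1349/3.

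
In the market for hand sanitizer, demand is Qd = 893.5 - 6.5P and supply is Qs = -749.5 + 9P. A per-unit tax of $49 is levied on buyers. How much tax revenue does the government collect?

Pre-tax equilibrium: P* = 106, Q* = 204.5.
Tax on buyers shifts demand to Qd = 893.5 − 6.5(P + 49) = 575 - 6.5P.
575 - 6.5P = -749.5 + 9P gives seller price Ps = 2649/31; buyers pay Pb = 2649/31 + 49 = 4168/31.
New quantity: Q = 893.5 − 6.5(4168/31) = 1213/62.
Revenue = 49 × 1213/62 = 59437/62.

Tax revenue = 59437/62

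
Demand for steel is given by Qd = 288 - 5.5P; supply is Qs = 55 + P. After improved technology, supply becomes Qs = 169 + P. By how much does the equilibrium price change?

Original equilibrium: P* = 466/13, Q* = 1181/13.
New equilibrium: 288 - 5.5P = 169 + P, so 119 = 6.5P and P' = 238/13; Q' = 288 − 5.5(238/13) = 2435/13.
Change in price: 238/13 − 466/13 = -228/13.

ΔP = -228/13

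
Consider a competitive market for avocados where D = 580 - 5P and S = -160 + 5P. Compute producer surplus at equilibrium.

Equilibrium: 580 - 5P = -160 + 5P gives P* = 74, Q* = 210.
Supply starts at P = 32 (where S = 0).
PS = ½(74 − 32)(210) = 4410.

Producer surplus = 4410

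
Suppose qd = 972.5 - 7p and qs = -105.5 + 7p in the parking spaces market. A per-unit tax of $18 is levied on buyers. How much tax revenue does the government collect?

Tax revenue = 6669

Pre-tax equilibrium: p* = 77, q* = 433.5.
Tax on buyers shifts demand to qd = 972.5 − 7(p + 18) = 846.5 - 7p.
846.5 - 7p = -105.5 + 7p gives seller price ps = 68; buyers pay pb = 68 + 18 = 86.
New quantity: q = 972.5 − 7(86) = 370.5.
Revenue = 18 × 370.5 = 6669.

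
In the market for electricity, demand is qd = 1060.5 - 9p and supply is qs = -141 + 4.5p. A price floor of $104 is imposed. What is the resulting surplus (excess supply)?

Surplus = 202.5

Equilibrium price would be p* = 89, so the floor at 104 binds.
At p = 104: qd = 124.5, qs = 327.
Surplus = 327 − 124.5 = 202.5.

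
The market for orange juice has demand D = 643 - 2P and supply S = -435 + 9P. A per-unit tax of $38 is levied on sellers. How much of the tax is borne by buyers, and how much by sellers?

Buyers bear 342/11, sellers bear 76/11

Pre-tax equilibrium: P* = 98, Q* = 447.
Tax on sellers shifts supply to S = -435 + 9(P − 38) = -777 + 9P.
643 - 2P = -777 + 9P gives buyer price Pb = 1420/11; sellers receive Ps = 1420/11 − 38 = 1002/11.
New quantity: Q = 643 − 2(1420/11) = 4233/11.
Buyer burden = 1420/11 − 98 = 342/11; seller burden = 98 − 1002/11 = 76/11.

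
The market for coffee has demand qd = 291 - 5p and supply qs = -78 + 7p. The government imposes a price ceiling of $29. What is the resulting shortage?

Equilibrium price would be p* = 30.75, so the ceiling at 29 binds.
At p = 29: qd = 291 − 5(29) = 146, qs = -78 + 7(29) = 125.
Shortage = 146 − 125 = 21.

Shortage = 21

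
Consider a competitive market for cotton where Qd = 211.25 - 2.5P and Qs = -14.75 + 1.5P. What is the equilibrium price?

Set Qd = Qs: 211.25 - 2.5P = -14.75 + 1.5P.
226 = 4P, so P* = 56.5.
Q* = 211.25 − 2.5(56.5) = 70.

P* = 56.5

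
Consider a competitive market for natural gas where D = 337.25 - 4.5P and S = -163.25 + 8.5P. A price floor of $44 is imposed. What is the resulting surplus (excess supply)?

Equilibrium price would be P* = 38.5, so the floor at 44 binds.
At P = 44: D = 139.25, S = 210.75.
Surplus = 210.75 − 139.25 = 71.5.

Surplus = 71.5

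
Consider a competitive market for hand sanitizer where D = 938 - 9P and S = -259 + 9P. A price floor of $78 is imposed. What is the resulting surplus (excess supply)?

Surplus = 207

Equilibrium price would be P* = 66.5, so the floor at 78 binds.
At P = 78: D = 236, S = 443.
Surplus = 443 − 236 = 207.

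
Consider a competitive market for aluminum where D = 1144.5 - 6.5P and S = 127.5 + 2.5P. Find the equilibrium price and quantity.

P* = 113, Q* = 410

Set D = S: 1144.5 - 6.5P = 127.5 + 2.5P.
1017 = 9P, so P* = 113.
Q* = 1144.5 − 6.5(113) = 410.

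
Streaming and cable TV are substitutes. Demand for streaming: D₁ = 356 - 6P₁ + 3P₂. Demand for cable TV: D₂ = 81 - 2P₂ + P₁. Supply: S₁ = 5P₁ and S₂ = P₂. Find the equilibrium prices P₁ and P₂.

Market 1: 356 - 6P₁ + 3P₂ = 5P₁ → 11P₁ - 3P₂ = 356.
Market 2: 3P₂ - P₁ = 81.
Eliminating P₂: 3×(1) + 3×(2) gives 30P₁ = 1311, so P₁ = 43.7.
Back-substitute into (2): P₂ = (81 + 1×43.7) / 3 = 1247/30.

P₁ = 43.7, P₂ = 1247/30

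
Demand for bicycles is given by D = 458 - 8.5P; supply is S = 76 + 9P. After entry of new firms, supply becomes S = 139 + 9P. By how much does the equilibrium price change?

ΔP = -3.6

Original equilibrium: P* = 764/35, Q* = 9536/35.
New equilibrium: 458 - 8.5P = 139 + 9P, so 319 = 17.5P and P' = 638/35; Q' = 458 − 8.5(638/35) = 10607/35.
Change in price: 638/35 − 764/35 = -3.6.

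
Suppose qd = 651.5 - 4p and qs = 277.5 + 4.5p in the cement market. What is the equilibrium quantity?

q* = 475.5

Set qd = qs: 651.5 - 4p = 277.5 + 4.5p.
374 = 8.5p, so p* = 44.
q* = 651.5 − 4(44) = 475.5.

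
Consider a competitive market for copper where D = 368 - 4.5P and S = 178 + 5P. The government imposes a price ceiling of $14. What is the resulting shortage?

Equilibrium price would be P* = 20, so the ceiling at 14 binds.
At P = 14: D = 368 − 4.5(14) = 305, S = 178 + 5(14) = 248.
Shortage = 305 − 248 = 57.

Shortage = 57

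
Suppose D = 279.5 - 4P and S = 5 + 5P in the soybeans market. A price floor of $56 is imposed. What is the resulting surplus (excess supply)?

Surplus = 229.5

Equilibrium price would be P* = 30.5, so the floor at 56 binds.
At P = 56: D = 55.5, S = 285.
Surplus = 285 − 55.5 = 229.5.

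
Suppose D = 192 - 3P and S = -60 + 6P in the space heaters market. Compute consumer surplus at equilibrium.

Equilibrium: 192 - 3P = -60 + 6P gives P* = 28, Q* = 108.
Demand choke price (D = 0): P = 64.
CS = ½(64 − 28)(108) = 1944.

Consumer surplus = 1944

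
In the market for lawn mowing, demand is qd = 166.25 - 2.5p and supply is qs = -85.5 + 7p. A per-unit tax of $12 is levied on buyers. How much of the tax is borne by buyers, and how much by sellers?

Pre-tax equilibrium: p* = 26.5, q* = 100.
Tax on buyers shifts demand to qd = 166.25 − 2.5(p + 12) = 136.25 - 2.5p.
136.25 - 2.5p = -85.5 + 7p gives seller price ps = 887/38; buyers pay pb = 887/38 + 12 = 1343/38.
New quantity: q = 166.25 − 2.5(1343/38) = 1480/19.
Buyer burden = 1343/38 − 26.5 = 168/19; seller burden = 26.5 − 887/38 = 60/19.

Buyers bear 168/19, sellers bear 60/19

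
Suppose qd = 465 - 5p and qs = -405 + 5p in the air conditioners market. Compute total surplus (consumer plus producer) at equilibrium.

Equilibrium: 465 - 5p = -405 + 5p gives p* = 87, q* = 30.
Demand choke price: p = 93; supply starts at p = 81.
CS = ½(93 − 87)(30) = 90; PS = ½(87 − 81)(30) = 90.

Total surplus = 180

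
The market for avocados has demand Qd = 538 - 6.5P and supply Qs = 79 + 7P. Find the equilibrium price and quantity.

P* = 34, Q* = 317

Set Qd = Qs: 538 - 6.5P = 79 + 7P.
459 = 13.5P, so P* = 34.
Q* = 538 − 6.5(34) = 317.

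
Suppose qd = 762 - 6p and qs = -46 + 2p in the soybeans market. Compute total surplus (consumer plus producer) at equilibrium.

Equilibrium: 762 - 6p = -46 + 2p gives p* = 101, q* = 156.
Demand choke price: p = 127; supply starts at p = 23.
CS = ½(127 − 101)(156) = 2028; PS = ½(101 − 23)(156) = 6084.

Total surplus = 8112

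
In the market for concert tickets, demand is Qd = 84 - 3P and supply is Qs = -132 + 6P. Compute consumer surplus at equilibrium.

Consumer surplus = 24

Equilibrium: 84 - 3P = -132 + 6P gives P* = 24, Q* = 12.
Demand choke price (Qd = 0): P = 28.
CS = ½(28 − 24)(12) = 24.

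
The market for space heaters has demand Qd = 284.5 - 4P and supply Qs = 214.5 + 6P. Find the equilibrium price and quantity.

P* = 7, Q* = 256.5

Set Qd = Qs: 284.5 - 4P = 214.5 + 6P.
70 = 10P, so P* = 7.
Q* = 284.5 − 4(7) = 256.5.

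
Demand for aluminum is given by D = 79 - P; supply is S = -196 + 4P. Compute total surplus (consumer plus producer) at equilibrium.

Total surplus = 360

Equilibrium: 79 - P = -196 + 4P gives P* = 55, Q* = 24.
Demand choke price: P = 79; supply starts at P = 49.
CS = ½(79 − 55)(24) = 288; PS = ½(55 − 49)(24) = 72.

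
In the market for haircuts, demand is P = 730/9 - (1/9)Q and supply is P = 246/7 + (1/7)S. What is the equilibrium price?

P* = 61

Set the two price expressions equal: 730/9 - (1/9)Q = 246/7 + (1/7)Q.
2896/63 = (16/63)Q, so Q* = 181.
P* = 730/9 − (1/9)(181) = 61.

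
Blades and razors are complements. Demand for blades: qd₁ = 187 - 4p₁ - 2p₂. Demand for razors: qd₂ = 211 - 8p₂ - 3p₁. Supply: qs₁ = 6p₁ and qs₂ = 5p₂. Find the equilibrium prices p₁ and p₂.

p₁ = 2009/124, p₂ = 1549/124

Market 1: 187 - 4p₁ - 2p₂ = 6p₁ → 10p₁ + 2p₂ = 187.
Market 2: 13p₂ + 3p₁ = 211.
Eliminating p₂: 13×(1) − 2×(2) gives 124p₁ = 2009, so p₁ = 2009/124.
Back-substitute into (2): p₂ = (211 − 3×2009/124) / 13 = 1549/124.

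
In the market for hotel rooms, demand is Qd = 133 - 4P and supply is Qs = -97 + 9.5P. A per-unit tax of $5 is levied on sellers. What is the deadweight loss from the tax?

Pre-tax equilibrium: P* = 460/27, Q* = 1751/27.
Tax on sellers shifts supply to Qs = -97 + 9.5(P − 5) = -144.5 + 9.5P.
133 - 4P = -144.5 + 9.5P gives buyer price Pb = 185/9; sellers receive Ps = 185/9 − 5 = 140/9.
New quantity: Q = 133 − 4(185/9) = 457/9.
DWL = ½ × 5 × (1751/27 − 457/9) = 950/27.

Deadweight loss = 950/27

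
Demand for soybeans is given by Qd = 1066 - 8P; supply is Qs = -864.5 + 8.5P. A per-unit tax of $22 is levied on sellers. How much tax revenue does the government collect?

Tax revenue = 2596/3

Pre-tax equilibrium: P* = 117, Q* = 130.
Tax on sellers shifts supply to Qs = -864.5 + 8.5(P − 22) = -1051.5 + 8.5P.
1066 - 8P = -1051.5 + 8.5P gives buyer price Pb = 385/3; sellers receive Ps = 385/3 − 22 = 319/3.
New quantity: Q = 1066 − 8(385/3) = 118/3.
Revenue = 22 × 118/3 = 2596/3.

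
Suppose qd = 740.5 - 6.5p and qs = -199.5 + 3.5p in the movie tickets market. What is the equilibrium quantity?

Set qd = qs: 740.5 - 6.5p = -199.5 + 3.5p.
940 = 10p, so p* = 94.
q* = 740.5 − 6.5(94) = 129.5.

q* = 129.5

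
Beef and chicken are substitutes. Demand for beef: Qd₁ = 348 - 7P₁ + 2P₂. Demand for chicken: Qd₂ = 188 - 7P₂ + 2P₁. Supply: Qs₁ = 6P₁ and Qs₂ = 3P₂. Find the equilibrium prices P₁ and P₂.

P₁ = 1928/63, P₂ = 1570/63

Market 1: 348 - 7P₁ + 2P₂ = 6P₁ → 13P₁ - 2P₂ = 348.
Market 2: 10P₂ - 2P₁ = 188.
Eliminating P₂: 10×(1) + 2×(2) gives 126P₁ = 3856, so P₁ = 1928/63.
Back-substitute into (2): P₂ = (188 + 2×1928/63) / 10 = 1570/63.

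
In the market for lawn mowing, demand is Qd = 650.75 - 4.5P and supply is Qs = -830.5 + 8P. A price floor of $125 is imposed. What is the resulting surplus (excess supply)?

Equilibrium price would be P* = 118.5, so the floor at 125 binds.
At P = 125: Qd = 88.25, Qs = 169.5.
Surplus = 169.5 − 88.25 = 81.25.

Surplus = 81.25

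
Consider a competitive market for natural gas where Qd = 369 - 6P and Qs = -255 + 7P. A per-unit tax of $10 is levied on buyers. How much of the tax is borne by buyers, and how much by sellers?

Buyers bear 70/13, sellers bear 60/13

Pre-tax equilibrium: P* = 48, Q* = 81.
Tax on buyers shifts demand to Qd = 369 − 6(P + 10) = 309 - 6P.
309 - 6P = -255 + 7P gives seller price Ps = 564/13; buyers pay Pb = 564/13 + 10 = 694/13.
New quantity: Q = 369 − 6(694/13) = 633/13.
Buyer burden = 694/13 − 48 = 70/13; seller burden = 48 − 564/13 = 60/13.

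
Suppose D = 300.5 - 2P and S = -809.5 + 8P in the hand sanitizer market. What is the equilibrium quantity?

Set D = S: 300.5 - 2P = -809.5 + 8P.
1110 = 10P, so P* = 111.
Q* = 300.5 − 2(111) = 78.5.

Q* = 78.5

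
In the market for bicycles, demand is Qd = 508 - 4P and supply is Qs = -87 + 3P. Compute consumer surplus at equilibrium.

Equilibrium: 508 - 4P = -87 + 3P gives P* = 85, Q* = 168.
Demand choke price (Qd = 0): P = 127.
CS = ½(127 − 85)(168) = 3528.

Consumer surplus = 3528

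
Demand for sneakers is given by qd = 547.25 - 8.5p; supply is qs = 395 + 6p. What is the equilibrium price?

Set qd = qs: 547.25 - 8.5p = 395 + 6p.
152.25 = 14.5p, so p* = 10.5.
q* = 547.25 − 8.5(10.5) = 458.

p* = 10.5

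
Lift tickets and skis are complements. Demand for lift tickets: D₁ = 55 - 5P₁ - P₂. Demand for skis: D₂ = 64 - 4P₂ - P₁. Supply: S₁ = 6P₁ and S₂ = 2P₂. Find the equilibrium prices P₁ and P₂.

P₁ = 266/65, P₂ = 649/65

Market 1: 55 - 5P₁ - P₂ = 6P₁ → 11P₁ + P₂ = 55.
Market 2: 6P₂ + P₁ = 64.
Eliminating P₂: 6×(1) − 1×(2) gives 65P₁ = 266, so P₁ = 266/65.
Back-substitute into (2): P₂ = (64 − 1×266/65) / 6 = 649/65.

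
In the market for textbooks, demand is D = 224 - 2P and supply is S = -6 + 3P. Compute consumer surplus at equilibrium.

Consumer surplus = 4356

Equilibrium: 224 - 2P = -6 + 3P gives P* = 46, Q* = 132.
Demand choke price (D = 0): P = 112.
CS = ½(112 − 46)(132) = 4356.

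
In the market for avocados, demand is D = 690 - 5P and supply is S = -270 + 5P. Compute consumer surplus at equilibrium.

Equilibrium: 690 - 5P = -270 + 5P gives P* = 96, Q* = 210.
Demand choke price (D = 0): P = 138.
CS = ½(138 − 96)(210) = 4410.

Consumer surplus = 4410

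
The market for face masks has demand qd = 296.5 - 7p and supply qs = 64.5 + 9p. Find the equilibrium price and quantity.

p* = 14.5, q* = 195

Set qd = qs: 296.5 - 7p = 64.5 + 9p.
232 = 16p, so p* = 14.5.
q* = 296.5 − 7(14.5) = 195.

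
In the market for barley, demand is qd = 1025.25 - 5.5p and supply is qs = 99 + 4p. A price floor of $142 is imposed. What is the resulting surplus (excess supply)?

Equilibrium price would be p* = 97.5, so the floor at 142 binds.
At p = 142: qd = 244.25, qs = 667.
Surplus = 667 − 244.25 = 422.75.

Surplus = 422.75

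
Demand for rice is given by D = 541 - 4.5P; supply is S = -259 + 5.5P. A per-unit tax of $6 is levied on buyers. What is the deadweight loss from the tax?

Pre-tax equilibrium: P* = 80, Q* = 181.
Tax on buyers shifts demand to D = 541 − 4.5(P + 6) = 514 - 4.5P.
514 - 4.5P = -259 + 5.5P gives seller price Ps = 77.3; buyers pay Pb = 77.3 + 6 = 83.3.
New quantity: Q = 541 − 4.5(83.3) = 166.15.
DWL = ½ × 6 × (181 − 166.15) = 44.55.

Deadweight loss = 44.55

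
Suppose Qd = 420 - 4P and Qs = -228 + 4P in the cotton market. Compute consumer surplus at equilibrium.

Consumer surplus = 1152

Equilibrium: 420 - 4P = -228 + 4P gives P* = 81, Q* = 96.
Demand choke price (Qd = 0): P = 105.
CS = ½(105 − 81)(96) = 1152.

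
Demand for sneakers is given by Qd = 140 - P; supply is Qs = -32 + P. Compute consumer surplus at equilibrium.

Equilibrium: 140 - P = -32 + P gives P* = 86, Q* = 54.
Demand choke price (Qd = 0): P = 140.
CS = ½(140 − 86)(54) = 1458.

Consumer surplus = 1458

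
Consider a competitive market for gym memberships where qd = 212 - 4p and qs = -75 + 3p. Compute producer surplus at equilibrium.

Producer surplus = 384

Equilibrium: 212 - 4p = -75 + 3p gives p* = 41, q* = 48.
Supply starts at p = 25 (where qs = 0).
PS = ½(41 − 25)(48) = 384.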